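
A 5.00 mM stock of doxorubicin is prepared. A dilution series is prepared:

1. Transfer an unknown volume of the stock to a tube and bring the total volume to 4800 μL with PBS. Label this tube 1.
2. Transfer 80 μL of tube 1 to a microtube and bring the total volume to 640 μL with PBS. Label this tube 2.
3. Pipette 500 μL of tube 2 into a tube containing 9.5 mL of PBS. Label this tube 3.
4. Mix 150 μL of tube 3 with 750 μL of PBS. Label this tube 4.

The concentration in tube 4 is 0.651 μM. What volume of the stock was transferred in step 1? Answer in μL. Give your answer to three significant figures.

Step 1: v brought to 4800 μL → factor = 4800 μL/v
Step 2: 80 μL brought to 640 μL → factor 640/80 = 8
Step 3: 500 μL + 9.5 mL = 10000 μL total → factor 10000/500 = 20
Step 4: 150 μL + 750 μL = 900 μL total → factor 900/150 = 6
Product of known-step factors = 960
Overall factor = 5.00 mM / (0.651 μM) = 7680.5
Step-1 factor = 7680.5 / 960 = 8.0005
v = 4800 μL / 8.0005 = 600 μL

600 μL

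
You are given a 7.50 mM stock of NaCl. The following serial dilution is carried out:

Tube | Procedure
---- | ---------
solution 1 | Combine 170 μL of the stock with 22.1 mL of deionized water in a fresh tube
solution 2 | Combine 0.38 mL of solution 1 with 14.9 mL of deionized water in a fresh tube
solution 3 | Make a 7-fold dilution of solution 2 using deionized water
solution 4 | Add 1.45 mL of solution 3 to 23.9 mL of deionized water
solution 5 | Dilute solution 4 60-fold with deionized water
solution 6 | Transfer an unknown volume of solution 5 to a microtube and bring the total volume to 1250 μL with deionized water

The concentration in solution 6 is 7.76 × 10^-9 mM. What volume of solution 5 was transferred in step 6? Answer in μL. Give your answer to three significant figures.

Step 1: 170 μL + 22.1 mL = 22270 μL total → factor 22270/170 = 131
Step 2: 0.38 mL + 14.9 mL = 15.28 mL total → factor 15.28/0.38 = 40.211
Step 3: 7-fold → factor 7
Step 4: 1.45 mL + 23.9 mL = 25.35 mL total → factor 25.35/1.45 = 17.483
Step 5: 60-fold → factor 60
Step 6: v brought to 1250 μL → factor = 1250 μL/v
Product of known-step factors = 3.8679 × 10^7
Overall factor = 7.50 mM / (7.76 × 10^-9 mM) = 9.6649 × 10^8
Step-6 factor = 9.6649 × 10^8 / 3.8679 × 10^7 = 24.988
v = 1250 μL / 24.988 = 50.0 μL

50.0 μL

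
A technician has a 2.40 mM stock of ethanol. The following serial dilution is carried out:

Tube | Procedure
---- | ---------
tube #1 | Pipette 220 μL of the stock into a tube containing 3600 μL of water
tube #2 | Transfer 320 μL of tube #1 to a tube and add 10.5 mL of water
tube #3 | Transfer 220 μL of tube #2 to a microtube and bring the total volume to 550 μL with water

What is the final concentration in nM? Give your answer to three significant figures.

Step 1: 220 μL + 3600 μL = 3820 μL total → factor 3820/220 = 17.364
Step 2: 320 μL + 10.5 mL = 10820 μL total → factor 10820/320 = 33.812
Step 3: 220 μL brought to 550 μL → factor 550/220 = 2.5
Overall dilution factor = 17.364 × 33.812 × 2.5 = 1467.8
Final = 2.40 mM / 1467.8 = 0.001635 mM = 1.64 × 10^3 nM

1.64 × 10^3 nM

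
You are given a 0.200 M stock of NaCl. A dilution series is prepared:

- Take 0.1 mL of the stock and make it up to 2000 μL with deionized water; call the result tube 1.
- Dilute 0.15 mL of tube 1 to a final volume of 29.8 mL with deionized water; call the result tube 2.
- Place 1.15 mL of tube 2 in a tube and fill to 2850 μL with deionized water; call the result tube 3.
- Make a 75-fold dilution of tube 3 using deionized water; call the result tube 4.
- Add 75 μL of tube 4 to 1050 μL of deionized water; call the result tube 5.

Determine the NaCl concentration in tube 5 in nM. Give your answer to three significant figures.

Step 1: 0.1 mL brought to 2000 μL → factor 2/0.1 = 20
Step 2: 0.15 mL brought to 29.8 mL → factor 29.8/0.15 = 198.67
Step 3: 1.15 mL brought to 2850 μL → factor 2.85/1.15 = 2.4783
Step 4: 75-fold → factor 75
Step 5: 75 μL + 1050 μL = 1125 μL total → factor 1125/75 = 15
Overall dilution factor = 20 × 198.67 × 2.4783 × 75 × 15 = 1.1078 × 10^7
Final = 0.200 M / 1.1078 × 10^7 = 1.805 × 10^-8 M = 18.1 nM

18.1 nM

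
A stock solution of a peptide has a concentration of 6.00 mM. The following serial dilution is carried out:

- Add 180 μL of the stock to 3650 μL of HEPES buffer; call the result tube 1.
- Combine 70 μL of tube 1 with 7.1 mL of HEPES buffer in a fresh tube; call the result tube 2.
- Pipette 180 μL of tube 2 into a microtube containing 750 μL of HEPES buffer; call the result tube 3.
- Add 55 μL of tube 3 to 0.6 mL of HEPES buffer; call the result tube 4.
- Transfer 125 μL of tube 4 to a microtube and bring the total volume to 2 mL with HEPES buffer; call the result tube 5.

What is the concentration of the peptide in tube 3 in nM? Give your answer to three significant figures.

533 nM

Step 1: 180 μL + 3650 μL = 3830 μL total → factor 3830/180 = 21.278
Step 2: 70 μL + 7.1 mL = 7170 μL total → factor 7170/70 = 102.43
Step 3: 180 μL + 750 μL = 930 μL total → factor 930/180 = 5.1667
Dilution factor through tube 3 = 21.278 × 102.43 × 5.1667 = 11261
[tube 3] = 6.00 mM / 11261 = 0.0005328 mM = 533 nM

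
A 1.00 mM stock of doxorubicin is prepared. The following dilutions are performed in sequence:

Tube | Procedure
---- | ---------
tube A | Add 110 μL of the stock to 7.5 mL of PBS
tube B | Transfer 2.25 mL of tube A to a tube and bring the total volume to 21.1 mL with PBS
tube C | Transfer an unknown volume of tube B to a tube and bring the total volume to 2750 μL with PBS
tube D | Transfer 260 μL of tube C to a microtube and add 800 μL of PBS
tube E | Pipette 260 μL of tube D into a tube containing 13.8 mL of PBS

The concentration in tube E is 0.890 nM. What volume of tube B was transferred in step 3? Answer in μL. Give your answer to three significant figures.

350 μL

Step 1: 110 μL + 7.5 mL = 7610 μL total → factor 7610/110 = 69.182
Step 2: 2.25 mL brought to 21.1 mL → factor 21.1/2.25 = 9.3778
Step 3: v brought to 2750 μL → factor = 2750 μL/v
Step 4: 260 μL + 800 μL = 1060 μL total → factor 1060/260 = 4.0769
Step 5: 260 μL + 13.8 mL = 14060 μL total → factor 14060/260 = 54.077
Product of known-step factors = 1.4303 × 10^5
Overall factor = 1.00 mM / (0.890 nM) = 1.1236 × 10^6
Step-3 factor = 1.1236 × 10^6 / 1.4303 × 10^5 = 7.8555
v = 2750 μL / 7.8555 = 350 μL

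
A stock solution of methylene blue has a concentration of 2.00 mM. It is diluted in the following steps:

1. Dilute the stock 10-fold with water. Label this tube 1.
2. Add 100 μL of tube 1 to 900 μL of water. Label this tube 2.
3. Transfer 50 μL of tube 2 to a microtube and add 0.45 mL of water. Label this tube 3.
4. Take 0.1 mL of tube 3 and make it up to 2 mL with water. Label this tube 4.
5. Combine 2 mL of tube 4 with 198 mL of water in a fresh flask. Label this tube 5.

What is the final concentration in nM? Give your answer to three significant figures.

1.00 nM

Step 1: 10-fold → factor 10
Step 2: 100 μL + 900 μL = 1000 μL total → factor 1000/100 = 10
Step 3: 50 μL + 0.45 mL = 500 μL total → factor 500/50 = 10
Step 4: 0.1 mL brought to 2 mL → factor 2/0.1 = 20
Step 5: 2 mL + 198 mL = 200 mL total → factor 200/2 = 100
Overall dilution factor = 10 × 10 × 10 × 20 × 100 = 2 × 10^6
Final = 2.00 mM / 2 × 10^6 = 1.000 × 10^-6 mM = 1.00 nM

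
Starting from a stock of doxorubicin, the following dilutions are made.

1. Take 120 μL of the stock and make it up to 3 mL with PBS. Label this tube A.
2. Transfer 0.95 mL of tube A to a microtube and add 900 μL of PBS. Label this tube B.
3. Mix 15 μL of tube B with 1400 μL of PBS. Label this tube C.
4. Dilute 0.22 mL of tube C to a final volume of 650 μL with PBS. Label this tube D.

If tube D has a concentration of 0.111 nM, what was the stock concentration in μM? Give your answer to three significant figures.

Step 1: 120 μL brought to 3 mL → factor 3000/120 = 25
Step 2: 0.95 mL + 900 μL = 1.85 mL total → factor 1.85/0.95 = 1.9474
Step 3: 15 μL + 1400 μL = 1415 μL total → factor 1415/15 = 94.333
Step 4: 0.22 mL brought to 650 μL → factor 0.65/0.22 = 2.9545
Overall dilution factor = 25 × 1.9474 × 94.333 × 2.9545 = 13569
Stock = 0.111 nM × 13569 = 1506 nM = 1.51 μM

1.51 μM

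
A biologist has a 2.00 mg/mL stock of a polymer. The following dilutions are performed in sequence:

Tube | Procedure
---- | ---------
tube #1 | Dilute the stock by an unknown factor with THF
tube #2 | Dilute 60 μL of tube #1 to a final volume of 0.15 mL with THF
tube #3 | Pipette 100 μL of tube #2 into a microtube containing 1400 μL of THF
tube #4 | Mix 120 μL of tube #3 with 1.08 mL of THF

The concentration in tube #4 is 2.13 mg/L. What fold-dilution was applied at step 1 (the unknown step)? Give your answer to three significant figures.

2.50-fold

Step 1: unknown factor x
Step 2: 60 μL brought to 0.15 mL → factor 150/60 = 2.5
Step 3: 100 μL + 1400 μL = 1500 μL total → factor 1500/100 = 15
Step 4: 120 μL + 1.08 mL = 1200 μL total → factor 1200/120 = 10
Product of known-step factors = 375
Overall factor = 2.00 mg/mL / (2.13 mg/L) = 938.97
x = 938.97 / 375 = 2.50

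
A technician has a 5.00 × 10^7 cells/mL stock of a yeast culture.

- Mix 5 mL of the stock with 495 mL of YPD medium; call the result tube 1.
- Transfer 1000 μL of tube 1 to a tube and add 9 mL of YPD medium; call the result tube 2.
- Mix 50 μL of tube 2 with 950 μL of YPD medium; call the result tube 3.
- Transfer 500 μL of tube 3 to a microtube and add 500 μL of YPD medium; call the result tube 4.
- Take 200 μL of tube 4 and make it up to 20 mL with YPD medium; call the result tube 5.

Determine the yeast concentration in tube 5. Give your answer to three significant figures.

12.5 cells/mL

Step 1: 5 mL + 495 mL = 500 mL total → factor 500/5 = 100
Step 2: 1000 μL + 9 mL = 10000 μL total → factor 10000/1000 = 10
Step 3: 50 μL + 950 μL = 1000 μL total → factor 1000/50 = 20
Step 4: 500 μL + 500 μL = 1000 μL total → factor 1000/500 = 2
Step 5: 200 μL brought to 20 mL → factor 20000/200 = 100
Overall dilution factor = 100 × 10 × 20 × 2 × 100 = 4 × 10^6
Final = 5.00 × 10^7 cells/mL / 4 × 10^6 = 12.5 cells/mL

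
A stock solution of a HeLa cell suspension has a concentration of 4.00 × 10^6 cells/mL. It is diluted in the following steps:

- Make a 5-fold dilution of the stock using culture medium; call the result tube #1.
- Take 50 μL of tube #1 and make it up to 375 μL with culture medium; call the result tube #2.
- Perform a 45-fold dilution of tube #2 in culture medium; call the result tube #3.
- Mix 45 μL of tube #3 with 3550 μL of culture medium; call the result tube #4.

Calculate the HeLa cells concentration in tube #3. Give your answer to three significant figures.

Step 1: 5-fold → factor 5
Step 2: 50 μL brought to 375 μL → factor 375/50 = 7.5
Step 3: 45-fold → factor 45
Dilution factor through tube #3 = 5 × 7.5 × 45 = 1687.5
[tube #3] = 4.00 × 10^6 cells/mL / 1687.5 = 2.37 × 10^3 cells/mL

2.37 × 10^3 cells/mL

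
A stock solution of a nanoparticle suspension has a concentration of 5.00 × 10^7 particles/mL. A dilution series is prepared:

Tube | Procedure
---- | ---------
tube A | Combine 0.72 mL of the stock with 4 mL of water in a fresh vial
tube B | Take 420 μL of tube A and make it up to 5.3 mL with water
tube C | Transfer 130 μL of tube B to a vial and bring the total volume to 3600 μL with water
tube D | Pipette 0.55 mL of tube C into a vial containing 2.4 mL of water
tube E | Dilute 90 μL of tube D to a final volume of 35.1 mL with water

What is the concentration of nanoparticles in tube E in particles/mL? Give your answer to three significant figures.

10.4 particles/mL

Step 1: 0.72 mL + 4 mL = 4.72 mL total → factor 4.72/0.72 = 6.5556
Step 2: 420 μL brought to 5.3 mL → factor 5300/420 = 12.619
Step 3: 130 μL brought to 3600 μL → factor 3600/130 = 27.692
Step 4: 0.55 mL + 2.4 mL = 2.95 mL total → factor 2.95/0.55 = 5.3636
Step 5: 90 μL brought to 35.1 mL → factor 35100/90 = 390
Overall dilution factor = 6.5556 × 12.619 × 27.692 × 5.3636 × 390 = 4.792 × 10^6
Final = 5.00 × 10^7 particles/mL / 4.792 × 10^6 = 10.4 particles/mL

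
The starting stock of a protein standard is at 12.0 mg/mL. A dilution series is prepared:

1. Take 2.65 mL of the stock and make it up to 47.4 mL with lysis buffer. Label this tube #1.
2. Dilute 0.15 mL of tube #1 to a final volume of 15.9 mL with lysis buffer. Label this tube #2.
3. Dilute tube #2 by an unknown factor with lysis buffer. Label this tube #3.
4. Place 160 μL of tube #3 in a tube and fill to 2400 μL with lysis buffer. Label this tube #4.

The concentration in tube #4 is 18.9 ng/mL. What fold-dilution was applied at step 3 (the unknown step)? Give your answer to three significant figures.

22.3-fold

Step 1: 2.65 mL brought to 47.4 mL → factor 47.4/2.65 = 17.887
Step 2: 0.15 mL brought to 15.9 mL → factor 15.9/0.15 = 106
Step 3: unknown factor x
Step 4: 160 μL brought to 2400 μL → factor 2400/160 = 15
Product of known-step factors = 28440
Overall factor = 12.0 mg/mL / (18.9 ng/mL) = 6.3492 × 10^5
x = 6.3492 × 10^5 / 28440 = 22.3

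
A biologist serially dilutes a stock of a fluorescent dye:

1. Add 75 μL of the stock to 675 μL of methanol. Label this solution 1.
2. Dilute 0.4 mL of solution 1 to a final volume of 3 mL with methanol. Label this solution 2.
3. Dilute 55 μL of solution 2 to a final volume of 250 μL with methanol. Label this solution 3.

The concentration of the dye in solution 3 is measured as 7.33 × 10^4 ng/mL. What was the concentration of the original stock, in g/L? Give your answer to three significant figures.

Step 1: 75 μL + 675 μL = 750 μL total → factor 750/75 = 10
Step 2: 0.4 mL brought to 3 mL → factor 3/0.4 = 7.5
Step 3: 55 μL brought to 250 μL → factor 250/55 = 4.5455
Overall dilution factor = 10 × 7.5 × 4.5455 = 340.91
Stock = 7.33 × 10^4 ng/mL × 340.91 = 2.499 × 10^7 ng/mL = 25.0 g/L

25.0 g/L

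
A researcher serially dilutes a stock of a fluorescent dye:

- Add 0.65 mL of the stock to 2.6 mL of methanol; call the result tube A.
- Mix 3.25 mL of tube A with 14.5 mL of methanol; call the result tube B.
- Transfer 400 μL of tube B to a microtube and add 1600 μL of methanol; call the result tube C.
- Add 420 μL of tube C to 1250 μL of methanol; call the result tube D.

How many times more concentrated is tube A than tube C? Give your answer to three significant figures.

Step 1: 0.65 mL + 2.6 mL = 3.25 mL total → factor 3.25/0.65 = 5
Step 2: 3.25 mL + 14.5 mL = 17.75 mL total → factor 17.75/3.25 = 5.4615
Step 3: 400 μL + 1600 μL = 2000 μL total → factor 2000/400 = 5
Dilution factor to tube A = 5; to tube C = 136.54
[tube A]/[tube C] = (factor to tube C)/(factor to tube A) = 136.54/5 = 27.3

27.3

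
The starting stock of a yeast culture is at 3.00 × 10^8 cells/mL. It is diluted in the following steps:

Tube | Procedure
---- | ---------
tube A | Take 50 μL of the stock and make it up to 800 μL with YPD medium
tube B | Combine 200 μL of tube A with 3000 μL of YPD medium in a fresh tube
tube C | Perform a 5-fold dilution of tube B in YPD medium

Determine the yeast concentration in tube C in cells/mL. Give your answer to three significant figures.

Step 1: 50 μL brought to 800 μL → factor 800/50 = 16
Step 2: 200 μL + 3000 μL = 3200 μL total → factor 3200/200 = 16
Step 3: 5-fold → factor 5
Overall dilution factor = 16 × 16 × 5 = 1280
Final = 3.00 × 10^8 cells/mL / 1280 = 2.34 × 10^5 cells/mL

2.34 × 10^5 cells/mL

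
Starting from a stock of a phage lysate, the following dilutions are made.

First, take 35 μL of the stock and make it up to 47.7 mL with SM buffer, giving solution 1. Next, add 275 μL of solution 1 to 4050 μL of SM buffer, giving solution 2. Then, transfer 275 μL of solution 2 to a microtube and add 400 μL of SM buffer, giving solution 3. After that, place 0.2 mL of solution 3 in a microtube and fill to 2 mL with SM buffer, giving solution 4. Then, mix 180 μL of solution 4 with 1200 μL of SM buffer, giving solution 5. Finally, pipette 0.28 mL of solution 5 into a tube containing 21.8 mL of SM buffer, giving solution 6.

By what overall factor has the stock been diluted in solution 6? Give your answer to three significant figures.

3.18 × 10^8

Step 1: 35 μL brought to 47.7 mL → factor 47700/35 = 1362.9
Step 2: 275 μL + 4050 μL = 4325 μL total → factor 4325/275 = 15.727
Step 3: 275 μL + 400 μL = 675 μL total → factor 675/275 = 2.4545
Step 4: 0.2 mL brought to 2 mL → factor 2/0.2 = 10
Step 5: 180 μL + 1200 μL = 1380 μL total → factor 1380/180 = 7.6667
Step 6: 0.28 mL + 21.8 mL = 22.08 mL total → factor 22.08/0.28 = 78.857
Overall dilution factor = 1362.9 × 15.727 × 2.4545 × 10 × 7.6667 × 78.857 = 3.1807 × 10^8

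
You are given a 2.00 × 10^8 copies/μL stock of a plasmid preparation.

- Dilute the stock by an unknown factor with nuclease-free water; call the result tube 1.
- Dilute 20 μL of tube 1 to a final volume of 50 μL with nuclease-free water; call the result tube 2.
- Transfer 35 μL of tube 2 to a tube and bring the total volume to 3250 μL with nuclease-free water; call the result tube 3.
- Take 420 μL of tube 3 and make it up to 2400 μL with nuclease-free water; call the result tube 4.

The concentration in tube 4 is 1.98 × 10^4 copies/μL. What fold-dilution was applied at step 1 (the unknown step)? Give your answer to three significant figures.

Step 1: unknown factor x
Step 2: 20 μL brought to 50 μL → factor 50/20 = 2.5
Step 3: 35 μL brought to 3250 μL → factor 3250/35 = 92.857
Step 4: 420 μL brought to 2400 μL → factor 2400/420 = 5.7143
Product of known-step factors = 1326.5
Overall factor = 2.00 × 10^8 copies/μL / (1.98 × 10^4 copies/μL) = 10101
x = 10101 / 1326.5 = 7.61

7.61-fold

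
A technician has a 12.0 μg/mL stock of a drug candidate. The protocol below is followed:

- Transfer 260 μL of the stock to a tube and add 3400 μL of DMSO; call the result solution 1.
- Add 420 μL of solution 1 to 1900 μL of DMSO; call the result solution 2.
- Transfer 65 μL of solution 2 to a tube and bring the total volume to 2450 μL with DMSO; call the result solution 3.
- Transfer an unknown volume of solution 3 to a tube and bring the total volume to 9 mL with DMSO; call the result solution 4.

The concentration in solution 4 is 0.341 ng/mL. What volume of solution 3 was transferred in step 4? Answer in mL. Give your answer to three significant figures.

Step 1: 260 μL + 3400 μL = 3660 μL total → factor 3660/260 = 14.077
Step 2: 420 μL + 1900 μL = 2320 μL total → factor 2320/420 = 5.5238
Step 3: 65 μL brought to 2450 μL → factor 2450/65 = 37.692
Step 4: v brought to 9 mL → factor = 9 mL/v
Product of known-step factors = 2930.9
Overall factor = 12.0 μg/mL / (0.341 ng/mL) = 35191
Step-4 factor = 35191 / 2930.9 = 12.007
v = 9 mL / 12.007 = 0.750 mL

0.750 mL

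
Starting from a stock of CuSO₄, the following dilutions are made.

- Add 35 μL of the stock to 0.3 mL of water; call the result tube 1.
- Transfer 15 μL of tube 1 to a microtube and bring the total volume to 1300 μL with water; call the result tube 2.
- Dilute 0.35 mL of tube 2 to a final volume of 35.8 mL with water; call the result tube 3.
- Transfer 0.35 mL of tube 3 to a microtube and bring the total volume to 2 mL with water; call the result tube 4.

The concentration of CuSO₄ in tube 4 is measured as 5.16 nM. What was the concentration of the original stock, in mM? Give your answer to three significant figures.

Step 1: 35 μL + 0.3 mL = 335 μL total → factor 335/35 = 9.5714
Step 2: 15 μL brought to 1300 μL → factor 1300/15 = 86.667
Step 3: 0.35 mL brought to 35.8 mL → factor 35.8/0.35 = 102.29
Step 4: 0.35 mL brought to 2 mL → factor 2/0.35 = 5.7143
Overall dilution factor = 9.5714 × 86.667 × 102.29 × 5.7143 = 4.8485 × 10^5
Stock = 5.16 nM × 4.8485 × 10^5 = 2.502 × 10^6 nM = 2.50 mM

2.50 mM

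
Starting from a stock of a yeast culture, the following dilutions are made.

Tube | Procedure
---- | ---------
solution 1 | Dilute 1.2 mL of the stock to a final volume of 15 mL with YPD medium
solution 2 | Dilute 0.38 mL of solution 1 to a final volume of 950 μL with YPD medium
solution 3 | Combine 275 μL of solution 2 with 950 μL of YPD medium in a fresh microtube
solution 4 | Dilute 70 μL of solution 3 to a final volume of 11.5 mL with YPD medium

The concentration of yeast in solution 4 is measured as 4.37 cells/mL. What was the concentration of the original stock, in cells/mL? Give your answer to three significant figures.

Step 1: 1.2 mL brought to 15 mL → factor 15/1.2 = 12.5
Step 2: 0.38 mL brought to 950 μL → factor 0.95/0.38 = 2.5
Step 3: 275 μL + 950 μL = 1225 μL total → factor 1225/275 = 4.4545
Step 4: 70 μL brought to 11.5 mL → factor 11500/70 = 164.29
Overall dilution factor = 12.5 × 2.5 × 4.4545 × 164.29 = 22869
Stock = 4.37 cells/mL × 22869 = 9.99 × 10^4 cells/mL

9.99 × 10^4 cells/mL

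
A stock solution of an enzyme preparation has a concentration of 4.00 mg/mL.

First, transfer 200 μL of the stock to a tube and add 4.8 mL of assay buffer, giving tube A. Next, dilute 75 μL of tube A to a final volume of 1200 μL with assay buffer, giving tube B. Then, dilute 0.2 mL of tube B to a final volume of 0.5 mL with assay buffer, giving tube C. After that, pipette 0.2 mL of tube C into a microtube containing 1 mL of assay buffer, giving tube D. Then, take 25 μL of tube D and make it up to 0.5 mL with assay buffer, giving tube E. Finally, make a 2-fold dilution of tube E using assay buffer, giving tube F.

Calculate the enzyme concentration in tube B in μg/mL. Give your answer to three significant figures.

Step 1: 200 μL + 4.8 mL = 5000 μL total → factor 5000/200 = 25
Step 2: 75 μL brought to 1200 μL → factor 1200/75 = 16
Dilution factor through tube B = 25 × 16 = 400
[tube B] = 4.00 mg/mL / 400 = 0.01000 mg/mL = 10.0 μg/mL

10.0 μg/mL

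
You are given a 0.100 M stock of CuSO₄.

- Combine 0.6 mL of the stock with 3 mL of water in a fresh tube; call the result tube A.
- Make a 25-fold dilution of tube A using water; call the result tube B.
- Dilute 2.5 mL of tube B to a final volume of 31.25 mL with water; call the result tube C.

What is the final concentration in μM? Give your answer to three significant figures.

53.3 μM

Step 1: 0.6 mL + 3 mL = 3.6 mL total → factor 3.6/0.6 = 6
Step 2: 25-fold → factor 25
Step 3: 2.5 mL brought to 31.25 mL → factor 31.25/2.5 = 12.5
Overall dilution factor = 6 × 25 × 12.5 = 1875
Final = 0.100 M / 1875 = 5.333 × 10^-5 M = 53.3 μM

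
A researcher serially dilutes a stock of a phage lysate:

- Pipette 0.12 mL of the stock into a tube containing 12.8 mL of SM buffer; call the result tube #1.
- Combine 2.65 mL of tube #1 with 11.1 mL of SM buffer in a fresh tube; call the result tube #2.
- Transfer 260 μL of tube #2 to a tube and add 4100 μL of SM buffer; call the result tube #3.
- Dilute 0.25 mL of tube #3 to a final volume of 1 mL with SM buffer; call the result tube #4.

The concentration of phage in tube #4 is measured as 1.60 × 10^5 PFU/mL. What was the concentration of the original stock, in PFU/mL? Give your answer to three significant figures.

Step 1: 0.12 mL + 12.8 mL = 12.92 mL total → factor 12.92/0.12 = 107.67
Step 2: 2.65 mL + 11.1 mL = 13.75 mL total → factor 13.75/2.65 = 5.1887
Step 3: 260 μL + 4100 μL = 4360 μL total → factor 4360/260 = 16.769
Step 4: 0.25 mL brought to 1 mL → factor 1/0.25 = 4
Overall dilution factor = 107.67 × 5.1887 × 16.769 × 4 = 37472
Stock = 1.60 × 10^5 PFU/mL × 37472 = 6.00 × 10^9 PFU/mL

6.00 × 10^9 PFU/mL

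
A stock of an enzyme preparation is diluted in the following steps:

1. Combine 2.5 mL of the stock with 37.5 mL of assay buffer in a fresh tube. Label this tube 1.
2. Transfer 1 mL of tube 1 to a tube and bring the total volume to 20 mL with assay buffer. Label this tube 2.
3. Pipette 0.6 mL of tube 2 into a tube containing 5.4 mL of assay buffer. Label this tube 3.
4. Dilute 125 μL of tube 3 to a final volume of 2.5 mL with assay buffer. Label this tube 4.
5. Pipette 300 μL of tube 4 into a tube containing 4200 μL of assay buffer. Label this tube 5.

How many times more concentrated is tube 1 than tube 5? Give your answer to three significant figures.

Step 1: 2.5 mL + 37.5 mL = 40 mL total → factor 40/2.5 = 16
Step 2: 1 mL brought to 20 mL → factor 20/1 = 20
Step 3: 0.6 mL + 5.4 mL = 6 mL total → factor 6/0.6 = 10
Step 4: 125 μL brought to 2.5 mL → factor 2500/125 = 20
Step 5: 300 μL + 4200 μL = 4500 μL total → factor 4500/300 = 15
Dilution factor to tube 1 = 16; to tube 5 = 9.6 × 10^5
[tube 1]/[tube 5] = (factor to tube 5)/(factor to tube 1) = 9.6 × 10^5/16 = 6.00 × 10^4

6.00 × 10^4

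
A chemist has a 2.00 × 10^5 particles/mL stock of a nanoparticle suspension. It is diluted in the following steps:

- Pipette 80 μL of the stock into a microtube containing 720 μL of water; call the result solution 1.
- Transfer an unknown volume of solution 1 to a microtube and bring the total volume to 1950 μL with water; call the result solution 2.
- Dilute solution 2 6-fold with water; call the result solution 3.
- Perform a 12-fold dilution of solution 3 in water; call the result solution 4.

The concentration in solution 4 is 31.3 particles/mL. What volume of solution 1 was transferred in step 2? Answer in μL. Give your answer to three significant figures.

Step 1: 80 μL + 720 μL = 800 μL total → factor 800/80 = 10
Step 2: v brought to 1950 μL → factor = 1950 μL/v
Step 3: 6-fold → factor 6
Step 4: 12-fold → factor 12
Product of known-step factors = 720
Overall factor = 2.00 × 10^5 particles/mL / (31.3 particles/mL) = 6389.8
Step-2 factor = 6389.8 / 720 = 8.8747
v = 1950 μL / 8.8747 = 220 μL

220 μL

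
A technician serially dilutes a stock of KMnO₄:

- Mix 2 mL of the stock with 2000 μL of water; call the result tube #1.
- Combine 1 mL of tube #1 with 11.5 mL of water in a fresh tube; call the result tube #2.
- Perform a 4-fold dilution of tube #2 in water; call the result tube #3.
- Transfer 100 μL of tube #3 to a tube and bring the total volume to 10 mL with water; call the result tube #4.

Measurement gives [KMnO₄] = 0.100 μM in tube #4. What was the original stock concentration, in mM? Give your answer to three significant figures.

1.00 mM

Step 1: 2 mL + 2000 μL = 4 mL total → factor 4/2 = 2
Step 2: 1 mL + 11.5 mL = 12.5 mL total → factor 12.5/1 = 12.5
Step 3: 4-fold → factor 4
Step 4: 100 μL brought to 10 mL → factor 10000/100 = 100
Overall dilution factor = 2 × 12.5 × 4 × 100 = 10000
Stock = 0.100 μM × 10000 = 1000 μM = 1.00 mM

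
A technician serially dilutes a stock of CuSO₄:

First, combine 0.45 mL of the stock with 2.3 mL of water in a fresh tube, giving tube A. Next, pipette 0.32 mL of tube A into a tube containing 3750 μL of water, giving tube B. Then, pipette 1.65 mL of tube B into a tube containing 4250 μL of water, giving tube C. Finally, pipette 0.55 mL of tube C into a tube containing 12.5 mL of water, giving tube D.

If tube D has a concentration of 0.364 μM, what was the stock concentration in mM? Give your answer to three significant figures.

2.40 mM

Step 1: 0.45 mL + 2.3 mL = 2.75 mL total → factor 2.75/0.45 = 6.1111
Step 2: 0.32 mL + 3750 μL = 4.07 mL total → factor 4.07/0.32 = 12.719
Step 3: 1.65 mL + 4250 μL = 5.9 mL total → factor 5.9/1.65 = 3.5758
Step 4: 0.55 mL + 12.5 mL = 13.05 mL total → factor 13.05/0.55 = 23.727
Overall dilution factor = 6.1111 × 12.719 × 3.5758 × 23.727 = 6594.5
Stock = 0.364 μM × 6594.5 = 2400 μM = 2.40 mM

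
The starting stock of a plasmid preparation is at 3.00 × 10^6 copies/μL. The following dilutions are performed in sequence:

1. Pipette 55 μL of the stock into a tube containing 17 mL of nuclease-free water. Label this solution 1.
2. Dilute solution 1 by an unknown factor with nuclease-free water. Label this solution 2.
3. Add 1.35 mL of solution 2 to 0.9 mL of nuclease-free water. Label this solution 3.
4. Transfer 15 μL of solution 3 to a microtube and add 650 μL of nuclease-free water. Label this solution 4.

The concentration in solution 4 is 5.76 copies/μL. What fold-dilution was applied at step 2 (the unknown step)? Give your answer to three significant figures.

22.7-fold

Step 1: 55 μL + 17 mL = 17055 μL total → factor 17055/55 = 310.09
Step 2: unknown factor x
Step 3: 1.35 mL + 0.9 mL = 2.25 mL total → factor 2.25/1.35 = 1.6667
Step 4: 15 μL + 650 μL = 665 μL total → factor 665/15 = 44.333
Product of known-step factors = 22912
Overall factor = 3.00 × 10^6 copies/μL / (5.76 copies/μL) = 5.2083 × 10^5
x = 5.2083 × 10^5 / 22912 = 22.7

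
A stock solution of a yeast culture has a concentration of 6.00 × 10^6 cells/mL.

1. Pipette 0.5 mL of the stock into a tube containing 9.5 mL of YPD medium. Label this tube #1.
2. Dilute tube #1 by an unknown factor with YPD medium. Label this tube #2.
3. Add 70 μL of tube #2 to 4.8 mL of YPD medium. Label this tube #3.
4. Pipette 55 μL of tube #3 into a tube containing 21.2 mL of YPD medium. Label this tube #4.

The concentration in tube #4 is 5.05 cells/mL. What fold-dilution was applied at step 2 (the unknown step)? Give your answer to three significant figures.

2.21-fold

Step 1: 0.5 mL + 9.5 mL = 10 mL total → factor 10/0.5 = 20
Step 2: unknown factor x
Step 3: 70 μL + 4.8 mL = 4870 μL total → factor 4870/70 = 69.571
Step 4: 55 μL + 21.2 mL = 21255 μL total → factor 21255/55 = 386.45
Product of known-step factors = 5.3772 × 10^5
Overall factor = 6.00 × 10^6 cells/mL / (5.05 cells/mL) = 1.1881 × 10^6
x = 1.1881 × 10^6 / 5.3772 × 10^5 = 2.21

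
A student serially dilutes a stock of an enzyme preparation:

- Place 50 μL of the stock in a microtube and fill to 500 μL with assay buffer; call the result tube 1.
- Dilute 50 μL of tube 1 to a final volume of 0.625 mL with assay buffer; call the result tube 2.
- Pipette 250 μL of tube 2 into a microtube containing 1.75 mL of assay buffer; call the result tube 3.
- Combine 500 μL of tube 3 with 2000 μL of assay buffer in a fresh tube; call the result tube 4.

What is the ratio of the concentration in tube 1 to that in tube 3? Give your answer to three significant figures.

Step 1: 50 μL brought to 500 μL → factor 500/50 = 10
Step 2: 50 μL brought to 0.625 mL → factor 625/50 = 12.5
Step 3: 250 μL + 1.75 mL = 2000 μL total → factor 2000/250 = 8
Dilution factor to tube 1 = 10; to tube 3 = 1000
[tube 1]/[tube 3] = (factor to tube 3)/(factor to tube 1) = 1000/10 = 100

100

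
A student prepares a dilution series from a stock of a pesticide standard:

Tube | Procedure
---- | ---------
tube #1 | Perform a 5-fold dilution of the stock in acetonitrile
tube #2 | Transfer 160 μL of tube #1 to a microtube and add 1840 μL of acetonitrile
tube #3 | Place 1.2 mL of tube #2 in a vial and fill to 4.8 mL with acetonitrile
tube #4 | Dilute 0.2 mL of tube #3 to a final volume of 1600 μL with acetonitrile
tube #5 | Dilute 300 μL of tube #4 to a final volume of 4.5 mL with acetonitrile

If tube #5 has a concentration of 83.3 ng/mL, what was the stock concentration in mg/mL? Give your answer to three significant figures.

2.50 mg/mL

Step 1: 5-fold → factor 5
Step 2: 160 μL + 1840 μL = 2000 μL total → factor 2000/160 = 12.5
Step 3: 1.2 mL brought to 4.8 mL → factor 4.8/1.2 = 4
Step 4: 0.2 mL brought to 1600 μL → factor 1.6/0.2 = 8
Step 5: 300 μL brought to 4.5 mL → factor 4500/300 = 15
Overall dilution factor = 5 × 12.5 × 4 × 8 × 15 = 30000
Stock = 83.3 ng/mL × 30000 = 2.499 × 10^6 ng/mL = 2.50 mg/mL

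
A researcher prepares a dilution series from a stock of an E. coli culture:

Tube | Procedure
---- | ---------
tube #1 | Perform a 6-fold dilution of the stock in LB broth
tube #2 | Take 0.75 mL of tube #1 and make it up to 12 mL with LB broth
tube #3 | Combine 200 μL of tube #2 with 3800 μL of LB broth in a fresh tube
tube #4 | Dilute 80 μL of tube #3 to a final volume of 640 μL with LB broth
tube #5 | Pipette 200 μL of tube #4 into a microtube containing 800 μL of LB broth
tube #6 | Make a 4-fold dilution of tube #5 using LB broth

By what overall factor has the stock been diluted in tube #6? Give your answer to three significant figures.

3.07 × 10^5

Step 1: 6-fold → factor 6
Step 2: 0.75 mL brought to 12 mL → factor 12/0.75 = 16
Step 3: 200 μL + 3800 μL = 4000 μL total → factor 4000/200 = 20
Step 4: 80 μL brought to 640 μL → factor 640/80 = 8
Step 5: 200 μL + 800 μL = 1000 μL total → factor 1000/200 = 5
Step 6: 4-fold → factor 4
Overall dilution factor = 6 × 16 × 20 × 8 × 5 × 4 = 3.072 × 10^5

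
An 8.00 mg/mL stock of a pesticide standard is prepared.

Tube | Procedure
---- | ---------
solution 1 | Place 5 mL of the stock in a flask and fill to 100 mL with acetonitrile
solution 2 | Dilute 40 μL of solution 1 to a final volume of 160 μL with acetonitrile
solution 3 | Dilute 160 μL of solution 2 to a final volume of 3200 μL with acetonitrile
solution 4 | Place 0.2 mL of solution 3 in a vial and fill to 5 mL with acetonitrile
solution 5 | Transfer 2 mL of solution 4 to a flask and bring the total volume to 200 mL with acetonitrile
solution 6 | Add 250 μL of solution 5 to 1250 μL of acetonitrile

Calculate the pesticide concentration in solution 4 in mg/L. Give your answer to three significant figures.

Step 1: 5 mL brought to 100 mL → factor 100/5 = 20
Step 2: 40 μL brought to 160 μL → factor 160/40 = 4
Step 3: 160 μL brought to 3200 μL → factor 3200/160 = 20
Step 4: 0.2 mL brought to 5 mL → factor 5/0.2 = 25
Dilution factor through solution 4 = 20 × 4 × 20 × 25 = 40000
[solution 4] = 8.00 mg/mL / 40000 = 0.0002000 mg/mL = 0.200 mg/L

0.200 mg/L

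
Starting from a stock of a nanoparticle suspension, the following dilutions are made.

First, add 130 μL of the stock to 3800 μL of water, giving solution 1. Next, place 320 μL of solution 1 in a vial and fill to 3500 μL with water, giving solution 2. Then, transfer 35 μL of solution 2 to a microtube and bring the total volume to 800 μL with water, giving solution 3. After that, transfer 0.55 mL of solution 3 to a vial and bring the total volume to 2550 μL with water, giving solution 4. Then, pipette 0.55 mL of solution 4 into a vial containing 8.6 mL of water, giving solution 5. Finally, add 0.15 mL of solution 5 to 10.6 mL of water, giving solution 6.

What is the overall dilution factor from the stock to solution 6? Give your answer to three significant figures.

4.18 × 10^7

Step 1: 130 μL + 3800 μL = 3930 μL total → factor 3930/130 = 30.231
Step 2: 320 μL brought to 3500 μL → factor 3500/320 = 10.938
Step 3: 35 μL brought to 800 μL → factor 800/35 = 22.857
Step 4: 0.55 mL brought to 2550 μL → factor 2.55/0.55 = 4.6364
Step 5: 0.55 mL + 8.6 mL = 9.15 mL total → factor 9.15/0.55 = 16.636
Step 6: 0.15 mL + 10.6 mL = 10.75 mL total → factor 10.75/0.15 = 71.667
Overall dilution factor = 30.231 × 10.938 × 22.857 × 4.6364 × 16.636 × 71.667 = 4.1777 × 10^7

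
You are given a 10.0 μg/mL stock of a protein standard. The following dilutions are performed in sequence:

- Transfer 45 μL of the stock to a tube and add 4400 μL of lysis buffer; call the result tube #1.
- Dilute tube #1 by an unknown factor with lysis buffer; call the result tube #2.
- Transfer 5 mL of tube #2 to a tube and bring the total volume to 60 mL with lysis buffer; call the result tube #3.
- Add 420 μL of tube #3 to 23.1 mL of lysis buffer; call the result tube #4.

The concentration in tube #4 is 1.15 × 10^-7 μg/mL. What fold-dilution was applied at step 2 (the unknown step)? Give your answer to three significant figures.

Step 1: 45 μL + 4400 μL = 4445 μL total → factor 4445/45 = 98.778
Step 2: unknown factor x
Step 3: 5 mL brought to 60 mL → factor 60/5 = 12
Step 4: 420 μL + 23.1 mL = 23520 μL total → factor 23520/420 = 56
Product of known-step factors = 66379
Overall factor = 10.0 μg/mL / (1.15 × 10^-7 μg/mL) = 8.6957 × 10^7
x = 8.6957 × 10^7 / 66379 = 1.31 × 10^3

1.31 × 10^3-fold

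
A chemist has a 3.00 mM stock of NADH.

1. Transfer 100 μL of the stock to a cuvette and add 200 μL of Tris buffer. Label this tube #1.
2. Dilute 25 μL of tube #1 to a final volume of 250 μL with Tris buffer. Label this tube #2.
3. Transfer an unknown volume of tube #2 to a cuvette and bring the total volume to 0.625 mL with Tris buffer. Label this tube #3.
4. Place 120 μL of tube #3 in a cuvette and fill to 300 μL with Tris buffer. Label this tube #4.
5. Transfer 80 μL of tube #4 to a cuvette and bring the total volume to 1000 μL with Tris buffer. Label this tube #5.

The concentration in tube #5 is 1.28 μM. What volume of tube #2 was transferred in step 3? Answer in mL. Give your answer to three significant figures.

Step 1: 100 μL + 200 μL = 300 μL total → factor 300/100 = 3
Step 2: 25 μL brought to 250 μL → factor 250/25 = 10
Step 3: v brought to 0.625 mL → factor = 0.625 mL/v
Step 4: 120 μL brought to 300 μL → factor 300/120 = 2.5
Step 5: 80 μL brought to 1000 μL → factor 1000/80 = 12.5
Product of known-step factors = 937.5
Overall factor = 3.00 mM / (1.28 μM) = 2343.8
Step-3 factor = 2343.8 / 937.5 = 2.5
v = 0.625 mL / 2.5 = 0.250 mL

0.250 mL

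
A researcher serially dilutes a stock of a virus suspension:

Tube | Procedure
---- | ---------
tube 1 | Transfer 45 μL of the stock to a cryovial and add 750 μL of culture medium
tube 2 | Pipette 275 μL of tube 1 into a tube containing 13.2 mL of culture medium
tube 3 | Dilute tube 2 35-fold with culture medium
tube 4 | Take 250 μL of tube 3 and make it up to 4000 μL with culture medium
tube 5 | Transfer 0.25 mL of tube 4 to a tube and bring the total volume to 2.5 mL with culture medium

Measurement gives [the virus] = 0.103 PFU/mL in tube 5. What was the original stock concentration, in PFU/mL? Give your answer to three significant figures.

Step 1: 45 μL + 750 μL = 795 μL total → factor 795/45 = 17.667
Step 2: 275 μL + 13.2 mL = 13475 μL total → factor 13475/275 = 49
Step 3: 35-fold → factor 35
Step 4: 250 μL brought to 4000 μL → factor 4000/250 = 16
Step 5: 0.25 mL brought to 2.5 mL → factor 2.5/0.25 = 10
Overall dilution factor = 17.667 × 49 × 35 × 16 × 10 = 4.8477 × 10^6
Stock = 0.103 PFU/mL × 4.8477 × 10^6 = 4.99 × 10^5 PFU/mL

4.99 × 10^5 PFU/mL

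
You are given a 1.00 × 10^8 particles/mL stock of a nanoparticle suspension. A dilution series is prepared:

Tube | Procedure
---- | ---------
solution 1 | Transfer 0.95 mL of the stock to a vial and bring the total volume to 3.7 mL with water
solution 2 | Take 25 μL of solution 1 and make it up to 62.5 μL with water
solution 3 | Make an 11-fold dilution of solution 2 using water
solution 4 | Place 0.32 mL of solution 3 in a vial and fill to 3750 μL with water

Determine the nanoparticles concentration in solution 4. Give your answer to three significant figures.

7.97 × 10^4 particles/mL

Step 1: 0.95 mL brought to 3.7 mL → factor 3.7/0.95 = 3.8947
Step 2: 25 μL brought to 62.5 μL → factor 62.5/25 = 2.5
Step 3: 11-fold → factor 11
Step 4: 0.32 mL brought to 3750 μL → factor 3.75/0.32 = 11.719
Overall dilution factor = 3.8947 × 2.5 × 11 × 11.719 = 1255.1
Final = 1.00 × 10^8 particles/mL / 1255.1 = 7.97 × 10^4 particles/mL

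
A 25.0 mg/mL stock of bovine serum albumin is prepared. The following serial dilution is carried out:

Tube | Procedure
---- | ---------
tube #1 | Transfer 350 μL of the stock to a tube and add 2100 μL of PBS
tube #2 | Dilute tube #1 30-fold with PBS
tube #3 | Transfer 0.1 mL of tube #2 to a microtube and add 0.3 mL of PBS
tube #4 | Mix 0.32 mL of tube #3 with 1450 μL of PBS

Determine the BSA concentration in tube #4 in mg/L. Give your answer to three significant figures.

5.38 mg/L

Step 1: 350 μL + 2100 μL = 2450 μL total → factor 2450/350 = 7
Step 2: 30-fold → factor 30
Step 3: 0.1 mL + 0.3 mL = 0.4 mL total → factor 0.4/0.1 = 4
Step 4: 0.32 mL + 1450 μL = 1.77 mL total → factor 1.77/0.32 = 5.5312
Overall dilution factor = 7 × 30 × 4 × 5.5312 = 4646.2
Final = 25.0 mg/mL / 4646.2 = 0.005381 mg/mL = 5.38 mg/L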